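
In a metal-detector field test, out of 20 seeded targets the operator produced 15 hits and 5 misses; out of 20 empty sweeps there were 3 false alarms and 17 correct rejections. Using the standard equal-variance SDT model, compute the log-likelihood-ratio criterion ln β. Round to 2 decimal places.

ln β = 0.31

H = 15/20 = 0.7500
FA = 3/20 = 0.1500
z(H) = z(0.7500) = 0.674
z(FA) = z(0.1500) = -1.036
ln β = −½·[z(H)² − z(FA)²] = −0.5 × (0.454 − 1.073) = 0.3095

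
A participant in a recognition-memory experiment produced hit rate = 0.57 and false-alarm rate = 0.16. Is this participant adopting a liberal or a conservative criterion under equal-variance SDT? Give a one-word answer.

conservative

z(H) = 0.176, z(FA) = -0.994
c = −½·(z(H) + z(FA)) = 0.409
c > 0 → conservative criterion (biased toward responding “no”).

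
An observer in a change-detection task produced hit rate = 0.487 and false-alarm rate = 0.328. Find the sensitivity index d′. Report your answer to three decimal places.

z(H) = z(0.487) = -0.0326
z(FA) = z(0.328) = -0.4454
d' = z(H) − z(FA) = -0.0326 − (-0.4454) = 0.4128

d′ = 0.413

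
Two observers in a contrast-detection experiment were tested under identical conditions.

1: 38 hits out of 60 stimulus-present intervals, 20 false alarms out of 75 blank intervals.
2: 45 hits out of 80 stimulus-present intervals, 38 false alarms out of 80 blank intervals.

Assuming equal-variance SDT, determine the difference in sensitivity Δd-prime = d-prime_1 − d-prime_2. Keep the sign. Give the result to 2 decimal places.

1: z(0.6333) = 0.341, z(0.2667) = -0.623, d' = 0.964
2: z(0.5625) = 0.157, z(0.4750) = -0.063, d' = 0.220
Δd' = d'_1 − d'_2 = 0.964 − 0.220 = 0.744
1 has the higher sensitivity.

Δd-prime = 0.74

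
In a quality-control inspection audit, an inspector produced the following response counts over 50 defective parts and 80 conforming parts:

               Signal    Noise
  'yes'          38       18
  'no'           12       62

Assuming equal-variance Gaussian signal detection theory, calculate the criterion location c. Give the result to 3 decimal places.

H = 38/50 = 0.7600
FA = 18/80 = 0.2250
Φ⁻¹(0.7600) = 0.7063, Φ⁻¹(0.2250) = -0.7554
c = −½·[z(H) + z(FA)] = −0.5 × (0.7063 + (-0.7554)) = 0.02455

c = 0.025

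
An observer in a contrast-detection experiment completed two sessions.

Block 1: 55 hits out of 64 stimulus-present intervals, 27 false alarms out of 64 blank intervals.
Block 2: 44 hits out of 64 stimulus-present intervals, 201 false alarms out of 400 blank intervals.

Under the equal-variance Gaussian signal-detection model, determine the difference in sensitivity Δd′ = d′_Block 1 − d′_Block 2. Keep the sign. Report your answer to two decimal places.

Block 1: z(0.8594) = 1.078, z(0.4219) = -0.197, d' = 1.275
Block 2: z(0.6875) = 0.489, z(0.5025) = 0.006, d' = 0.483
Δd' = d'_Block 1 − d'_Block 2 = 1.275 − 0.483 = 0.792
Block 1 has the higher sensitivity.

Δd′ = 0.79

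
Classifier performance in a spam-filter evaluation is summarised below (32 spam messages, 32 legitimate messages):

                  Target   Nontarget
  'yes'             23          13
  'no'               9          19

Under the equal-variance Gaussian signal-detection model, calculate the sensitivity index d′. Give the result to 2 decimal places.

H = 23/32 = 0.7188
FA = 13/32 = 0.4062
z(H) = 0.5793
z(FA) = -0.2373
d' = z(H) − z(FA) = 0.5793 − (-0.2373) = 0.8166

d′ = 0.82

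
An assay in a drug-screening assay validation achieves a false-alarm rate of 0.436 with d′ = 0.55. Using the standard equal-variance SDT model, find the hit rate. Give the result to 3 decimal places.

hit rate = 0.651

z(false-alarm rate) = z(0.436) = -0.1611
z(H) = z(FA) + d' = -0.1611 + 0.55 = 0.3889
hit rate = Φ(0.3889) = 0.6513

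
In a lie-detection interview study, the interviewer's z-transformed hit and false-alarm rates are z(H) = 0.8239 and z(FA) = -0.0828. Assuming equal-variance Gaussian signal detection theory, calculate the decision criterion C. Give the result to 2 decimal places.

C = -0.37

c = −½·[z(H) + z(FA)] = −½·(0.8239 + (-0.0828)) = -0.37055
c < 0: the interviewer has a liberal response bias.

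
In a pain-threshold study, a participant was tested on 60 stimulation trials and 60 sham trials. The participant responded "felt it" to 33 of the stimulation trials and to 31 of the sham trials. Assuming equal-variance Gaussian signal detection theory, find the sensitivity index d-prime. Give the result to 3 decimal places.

d-prime = 0.084

H = 33/60 = 0.5500
FA = 31/60 = 0.5167
z(H) = z(0.5500) = 0.1257
z(FA) = z(0.5167) = 0.0419
d' = z(H) − z(FA) = 0.1257 − 0.0419 = 0.0838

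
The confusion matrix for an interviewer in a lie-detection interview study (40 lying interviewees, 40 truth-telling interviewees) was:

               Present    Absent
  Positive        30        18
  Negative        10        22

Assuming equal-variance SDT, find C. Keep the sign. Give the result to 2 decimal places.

C = -0.27

H = 30/40 = 0.7500
FA = 18/40 = 0.4500
z(H) = z(0.7500) = 0.674
z(FA) = z(0.4500) = -0.126
c = −½·[z(H) + z(FA)] = −0.5 × (0.674 + (-0.126)) = -0.274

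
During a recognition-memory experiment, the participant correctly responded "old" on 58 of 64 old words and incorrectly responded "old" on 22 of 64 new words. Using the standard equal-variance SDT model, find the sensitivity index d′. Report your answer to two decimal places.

H = 58/64 = 0.9062
FA = 22/64 = 0.3438
Φ⁻¹(0.9062) = 1.318, Φ⁻¹(0.3438) = -0.402
d' = z(H) − z(FA) = 1.318 − (-0.402) = 1.720

d′ = 1.72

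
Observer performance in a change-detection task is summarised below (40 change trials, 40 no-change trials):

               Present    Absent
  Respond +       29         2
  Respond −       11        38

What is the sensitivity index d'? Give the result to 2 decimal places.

d' = 2.24

H = 29/40 = 0.7250
FA = 2/40 = 0.0500
z(H) = 0.5978
z(FA) = -1.6449
d' = z(H) − z(FA) = 0.5978 − (-1.6449) = 2.2427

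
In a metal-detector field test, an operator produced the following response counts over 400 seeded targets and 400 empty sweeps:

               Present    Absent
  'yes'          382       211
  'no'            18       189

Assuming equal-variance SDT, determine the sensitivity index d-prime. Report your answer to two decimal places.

d-prime = 1.63

H = 382/400 = 0.9550
FA = 211/400 = 0.5275
z(0.9550) = 1.6954, z(0.5275) = 0.0690
d' = z(H) − z(FA) = 1.6954 − 0.0690 = 1.6264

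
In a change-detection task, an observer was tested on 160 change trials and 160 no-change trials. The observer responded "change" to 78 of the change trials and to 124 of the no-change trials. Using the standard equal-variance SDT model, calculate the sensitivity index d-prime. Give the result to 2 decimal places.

H = 78/160 = 0.4875
FA = 124/160 = 0.7750
z(H) = z(0.4875) = -0.031
z(FA) = z(0.7750) = 0.755
d' = z(H) − z(FA) = -0.031 − 0.755 = -0.786

d-prime = -0.79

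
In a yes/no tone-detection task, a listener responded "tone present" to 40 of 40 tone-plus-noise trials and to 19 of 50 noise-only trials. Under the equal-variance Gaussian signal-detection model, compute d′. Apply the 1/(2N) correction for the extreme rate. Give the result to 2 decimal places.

d′ = 2.55

The hit rate is 40/40 = 1, so apply the 1/(2N) correction: H → 1 − 1/(2·40) = 0.98750.
z(H) = z(0.98750) = 2.241
z(FA) = z(0.38000) = -0.305
d' = 2.241 − (-0.305) = 2.546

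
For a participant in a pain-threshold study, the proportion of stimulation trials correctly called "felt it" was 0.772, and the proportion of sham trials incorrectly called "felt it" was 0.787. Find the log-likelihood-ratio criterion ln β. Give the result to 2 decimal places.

ln β = 0.04

Φ⁻¹(0.772) = 0.745, Φ⁻¹(0.787) = 0.796
ln β = −½·[z(H)² − z(FA)²] = −0.5 × (0.555 − 0.634) = 0.0395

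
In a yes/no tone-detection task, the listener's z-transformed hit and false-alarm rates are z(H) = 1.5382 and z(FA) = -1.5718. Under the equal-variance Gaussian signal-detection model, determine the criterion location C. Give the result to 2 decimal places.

C = 0.02

c = −½·[z(H) + z(FA)] = −½·(1.5382 + (-1.5718)) = 0.0168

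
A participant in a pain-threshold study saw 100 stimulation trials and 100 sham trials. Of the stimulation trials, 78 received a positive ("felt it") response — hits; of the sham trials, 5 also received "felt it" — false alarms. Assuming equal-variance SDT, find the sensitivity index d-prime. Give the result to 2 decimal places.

H = 78/100 = 0.7800
FA = 5/100 = 0.0500
Φ⁻¹(0.7800) = 0.772, Φ⁻¹(0.0500) = -1.645
d' = z(H) − z(FA) = 0.772 − (-1.645) = 2.417

d-prime = 2.42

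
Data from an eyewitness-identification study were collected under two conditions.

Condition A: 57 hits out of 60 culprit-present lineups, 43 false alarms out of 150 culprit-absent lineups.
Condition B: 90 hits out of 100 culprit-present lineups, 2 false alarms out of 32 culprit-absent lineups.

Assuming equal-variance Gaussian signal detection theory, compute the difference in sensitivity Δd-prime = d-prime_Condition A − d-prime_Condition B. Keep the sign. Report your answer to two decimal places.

Condition A: z(0.9500) = 1.645, z(0.2867) = -0.563, d' = 2.208
Condition B: z(0.9000) = 1.282, z(0.0625) = -1.534, d' = 2.816
Δd' = d'_Condition A − d'_Condition B = 2.208 − 2.816 = -0.608
Condition B has the higher sensitivity.

Δd-prime = -0.61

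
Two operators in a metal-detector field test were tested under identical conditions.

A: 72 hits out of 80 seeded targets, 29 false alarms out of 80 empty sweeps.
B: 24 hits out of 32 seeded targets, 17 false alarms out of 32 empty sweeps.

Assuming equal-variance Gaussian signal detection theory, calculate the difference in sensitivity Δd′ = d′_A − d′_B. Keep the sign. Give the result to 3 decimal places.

Δd′ = 1.037

A: z(0.9000) = 1.2816, z(0.3625) = -0.3518, d' = 1.6334
B: z(0.7500) = 0.6745, z(0.5312) = 0.0783, d' = 0.5962
Δd' = d'_A − d'_B = 1.6334 − 0.5962 = 1.0372
A has the higher sensitivity.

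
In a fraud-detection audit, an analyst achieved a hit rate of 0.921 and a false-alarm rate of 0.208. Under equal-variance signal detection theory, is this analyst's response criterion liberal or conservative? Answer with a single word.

liberal

z(H) = 1.412, z(FA) = -0.813
c = −½·(z(H) + z(FA)) = -0.2995
c < 0 → liberal criterion (biased toward responding “yes”).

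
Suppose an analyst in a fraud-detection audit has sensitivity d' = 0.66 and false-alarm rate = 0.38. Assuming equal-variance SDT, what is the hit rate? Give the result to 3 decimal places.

z(false-alarm rate) = z(0.38) = -0.3055
z(H) = z(FA) + d' = -0.3055 + 0.66 = 0.3545
hit rate = Φ(0.3545) = 0.6385

hit rate = 0.639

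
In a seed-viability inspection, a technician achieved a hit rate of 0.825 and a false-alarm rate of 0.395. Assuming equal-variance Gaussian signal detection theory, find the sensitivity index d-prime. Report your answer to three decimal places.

z(H) = 0.9346
z(FA) = -0.2663
d' = z(H) − z(FA) = 0.9346 − (-0.2663) = 1.2009

d-prime = 1.201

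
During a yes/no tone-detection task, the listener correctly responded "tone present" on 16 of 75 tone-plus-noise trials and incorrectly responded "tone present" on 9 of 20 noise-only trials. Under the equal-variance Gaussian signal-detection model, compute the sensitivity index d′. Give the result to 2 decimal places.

H = 16/75 = 0.2133
FA = 9/20 = 0.4500
z(H) = z(0.2133) = -0.795
z(FA) = z(0.4500) = -0.126
d' = z(H) − z(FA) = -0.795 − (-0.126) = -0.669

d′ = -0.67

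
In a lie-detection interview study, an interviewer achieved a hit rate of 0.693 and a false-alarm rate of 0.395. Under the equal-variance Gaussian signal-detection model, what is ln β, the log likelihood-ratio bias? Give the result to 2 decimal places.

z(H) = 0.504
z(FA) = -0.266
ln β = −½·[z(H)² − z(FA)²] = −0.5 × (0.254 − 0.071) = -0.0915

ln β = -0.09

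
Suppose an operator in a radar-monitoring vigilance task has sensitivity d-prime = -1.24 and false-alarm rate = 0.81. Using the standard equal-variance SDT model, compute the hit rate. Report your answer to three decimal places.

z(false-alarm rate) = z(0.81) = 0.8779
z(H) = z(FA) + d' = 0.8779 + (-1.24) = -0.3621
hit rate = Φ(-0.3621) = 0.3586

hit rate = 0.359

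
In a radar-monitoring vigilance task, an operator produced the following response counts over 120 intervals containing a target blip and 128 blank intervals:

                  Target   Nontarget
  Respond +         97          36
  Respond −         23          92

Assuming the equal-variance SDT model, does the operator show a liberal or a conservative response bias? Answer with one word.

liberal

z(H) = 0.872, z(FA) = -0.579
c = −½·(z(H) + z(FA)) = -0.1465
c < 0 → liberal criterion (biased toward responding “yes”).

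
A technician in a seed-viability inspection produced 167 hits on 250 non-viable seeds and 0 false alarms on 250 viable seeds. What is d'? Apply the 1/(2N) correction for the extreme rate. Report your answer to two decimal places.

d' = 3.31

The false-alarm rate is 0/250 = 0, so apply the 1/(2N) correction: FA → 1/(2·250) = 0.00200.
z(H) = z(0.66800) = 0.434
z(FA) = z(0.00200) = -2.878
d' = 0.434 − (-2.878) = 3.312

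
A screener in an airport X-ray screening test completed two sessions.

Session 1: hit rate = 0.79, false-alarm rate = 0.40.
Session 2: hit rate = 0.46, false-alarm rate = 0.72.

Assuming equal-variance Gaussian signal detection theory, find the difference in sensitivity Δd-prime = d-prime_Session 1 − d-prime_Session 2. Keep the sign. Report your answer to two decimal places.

Session 1: z(0.79) = 0.806, z(0.40) = -0.253, d' = 1.059
Session 2: z(0.46) = -0.100, z(0.72) = 0.583, d' = -0.683
Δd' = d'_Session 1 − d'_Session 2 = 1.059 − (-0.683) = 1.742
Session 1 has the higher sensitivity.

Δd-prime = 1.74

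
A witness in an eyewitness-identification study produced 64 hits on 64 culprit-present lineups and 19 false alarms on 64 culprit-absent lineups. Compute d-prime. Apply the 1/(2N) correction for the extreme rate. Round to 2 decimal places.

d-prime = 2.95

The hit rate is 64/64 = 1, so apply the 1/(2N) correction: H → 1 − 1/(2·64) = 0.99219.
z(H) = z(0.99219) = 2.418
z(FA) = z(0.29688) = -0.533
d' = 2.418 − (-0.533) = 2.951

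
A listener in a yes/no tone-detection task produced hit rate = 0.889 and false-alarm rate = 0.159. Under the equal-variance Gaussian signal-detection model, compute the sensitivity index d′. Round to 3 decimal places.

Φ⁻¹(H) = 1.2212
Φ⁻¹(FA) = -0.9986
d' = z(H) − z(FA) = 1.2212 − (-0.9986) = 2.2198

d′ = 2.220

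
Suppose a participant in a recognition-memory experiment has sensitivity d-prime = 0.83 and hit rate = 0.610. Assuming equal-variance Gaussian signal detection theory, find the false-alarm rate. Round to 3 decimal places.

z(hit rate) = z(0.610) = 0.2793
z(FA) = z(H) − d' = 0.2793 − 0.83 = -0.5507
false-alarm rate = Φ(-0.5507) = 0.2909

false-alarm rate = 0.291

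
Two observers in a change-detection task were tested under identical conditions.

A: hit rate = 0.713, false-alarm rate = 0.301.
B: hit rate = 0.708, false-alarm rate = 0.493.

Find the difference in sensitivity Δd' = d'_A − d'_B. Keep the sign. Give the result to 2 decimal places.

A: z(0.713) = 0.562, z(0.301) = -0.522, d' = 1.084
B: z(0.708) = 0.548, z(0.493) = -0.018, d' = 0.566
Δd' = d'_A − d'_B = 1.084 − 0.566 = 0.518
A has the higher sensitivity.

Δd' = 0.52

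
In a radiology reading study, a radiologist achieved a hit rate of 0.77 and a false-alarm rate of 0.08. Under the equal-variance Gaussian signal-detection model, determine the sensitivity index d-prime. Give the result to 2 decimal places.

d-prime = 2.14

z(H) = z(0.77) = 0.739
z(FA) = z(0.08) = -1.405
d' = z(H) − z(FA) = 0.739 − (-1.405) = 2.144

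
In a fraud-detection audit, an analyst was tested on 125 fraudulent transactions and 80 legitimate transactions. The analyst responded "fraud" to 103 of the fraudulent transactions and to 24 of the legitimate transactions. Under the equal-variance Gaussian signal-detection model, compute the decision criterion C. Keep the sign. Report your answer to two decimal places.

C = -0.20

H = 103/125 = 0.8240
FA = 24/80 = 0.3000
z(H) = 0.9307
z(FA) = -0.5244
c = −½·[z(H) + z(FA)] = −0.5 × (0.9307 + (-0.5244)) = -0.20315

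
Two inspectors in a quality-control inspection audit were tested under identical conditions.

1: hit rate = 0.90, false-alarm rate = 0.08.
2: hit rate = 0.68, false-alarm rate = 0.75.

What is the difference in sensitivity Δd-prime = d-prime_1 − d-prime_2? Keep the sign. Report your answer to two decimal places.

1: z(0.90) = 1.282, z(0.08) = -1.405, d' = 2.687
2: z(0.68) = 0.468, z(0.75) = 0.674, d' = -0.206
Δd' = d'_1 − d'_2 = 2.687 − (-0.206) = 2.893
1 has the higher sensitivity.

Δd-prime = 2.89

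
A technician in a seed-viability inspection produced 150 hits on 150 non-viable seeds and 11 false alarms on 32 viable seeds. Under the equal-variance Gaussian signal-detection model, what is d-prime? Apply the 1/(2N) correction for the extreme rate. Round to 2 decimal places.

The hit rate is 150/150 = 1, so apply the 1/(2N) correction: H → 1 − 1/(2·150) = 0.99667.
z(H) = z(0.99667) = 2.713
z(FA) = z(0.34375) = -0.402
d' = 2.713 − (-0.402) = 3.115

d-prime = 3.12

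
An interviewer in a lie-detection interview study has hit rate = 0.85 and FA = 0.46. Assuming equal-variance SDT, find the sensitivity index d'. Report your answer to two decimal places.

Φ⁻¹(H) = Φ⁻¹(0.85) = 1.036
Φ⁻¹(FA) = Φ⁻¹(0.46) = -0.100
d' = z(H) − z(FA) = 1.036 − (-0.100) = 1.136

d' = 1.14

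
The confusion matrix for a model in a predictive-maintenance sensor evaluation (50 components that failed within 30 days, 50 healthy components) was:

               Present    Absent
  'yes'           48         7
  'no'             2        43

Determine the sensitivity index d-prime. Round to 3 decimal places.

d-prime = 2.831

H = 48/50 = 0.9600
FA = 7/50 = 0.1400
Φ⁻¹(H) = 1.7507
Φ⁻¹(FA) = -1.0803
d' = z(H) − z(FA) = 1.7507 − (-1.0803) = 2.8310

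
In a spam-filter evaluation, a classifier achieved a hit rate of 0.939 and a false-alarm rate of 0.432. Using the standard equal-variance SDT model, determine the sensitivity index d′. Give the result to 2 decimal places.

z(0.939) = 1.5464, z(0.432) = -0.1713
d' = z(H) − z(FA) = 1.5464 − (-0.1713) = 1.7177

d′ = 1.72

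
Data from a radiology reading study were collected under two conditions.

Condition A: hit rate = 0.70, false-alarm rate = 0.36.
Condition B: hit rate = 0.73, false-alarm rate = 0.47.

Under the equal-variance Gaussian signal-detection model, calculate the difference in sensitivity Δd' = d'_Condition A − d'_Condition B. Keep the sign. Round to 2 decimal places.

Δd' = 0.19

Condition A: z(0.70) = 0.524, z(0.36) = -0.358, d' = 0.882
Condition B: z(0.73) = 0.613, z(0.47) = -0.075, d' = 0.688
Δd' = d'_Condition A − d'_Condition B = 0.882 − 0.688 = 0.194
Condition A has the higher sensitivity.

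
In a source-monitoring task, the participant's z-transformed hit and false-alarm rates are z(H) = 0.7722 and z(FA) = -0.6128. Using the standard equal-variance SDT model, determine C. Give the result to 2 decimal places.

c = −½·[z(H) + z(FA)] = −½·(0.7722 + (-0.6128)) = -0.0797
c < 0: the participant has a liberal response bias.

C = -0.08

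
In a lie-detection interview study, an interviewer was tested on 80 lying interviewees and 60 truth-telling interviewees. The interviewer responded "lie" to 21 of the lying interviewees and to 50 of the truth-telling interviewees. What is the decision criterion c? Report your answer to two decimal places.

H = 21/80 = 0.2625
FA = 50/60 = 0.8333
Φ⁻¹(H) = -0.636
Φ⁻¹(FA) = 0.967
c = −½·[z(H) + z(FA)] = −0.5 × (-0.636 + 0.967) = -0.1655
c < 0: the interviewer has a liberal response bias.

c = -0.17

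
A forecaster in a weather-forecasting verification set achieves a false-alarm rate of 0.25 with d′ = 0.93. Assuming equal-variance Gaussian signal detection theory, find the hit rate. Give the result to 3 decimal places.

z(false-alarm rate) = z(0.25) = -0.6745
z(H) = z(FA) + d' = -0.6745 + 0.93 = 0.2555
hit rate = Φ(0.2555) = 0.6008

hit rate = 0.601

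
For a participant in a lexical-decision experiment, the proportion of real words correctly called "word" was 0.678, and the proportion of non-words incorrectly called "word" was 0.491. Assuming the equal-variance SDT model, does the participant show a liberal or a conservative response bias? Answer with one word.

liberal

z(H) = 0.462, z(FA) = -0.023
c = −½·(z(H) + z(FA)) = -0.2195
c < 0 → liberal criterion (biased toward responding “yes”).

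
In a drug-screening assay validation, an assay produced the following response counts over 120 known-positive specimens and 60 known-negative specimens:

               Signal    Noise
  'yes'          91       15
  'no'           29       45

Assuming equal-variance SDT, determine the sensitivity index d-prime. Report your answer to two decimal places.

H = 91/120 = 0.7583
FA = 15/60 = 0.2500
z(H) = z(0.7583) = 0.701
z(FA) = z(0.2500) = -0.674
d' = z(H) − z(FA) = 0.701 − (-0.674) = 1.375

d-prime = 1.38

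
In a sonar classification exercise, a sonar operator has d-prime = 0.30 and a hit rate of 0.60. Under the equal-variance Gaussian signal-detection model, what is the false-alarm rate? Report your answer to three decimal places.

false-alarm rate = 0.481

z(hit rate) = z(0.60) = 0.2533
z(FA) = z(H) − d' = 0.2533 − 0.30 = -0.0467
false-alarm rate = Φ(-0.0467) = 0.4814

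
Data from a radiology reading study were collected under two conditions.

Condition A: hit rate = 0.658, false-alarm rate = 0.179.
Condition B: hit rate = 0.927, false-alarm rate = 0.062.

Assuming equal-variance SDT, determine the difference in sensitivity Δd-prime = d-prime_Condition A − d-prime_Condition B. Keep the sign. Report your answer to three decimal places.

Δd-prime = -1.666

Condition A: z(0.658) = 0.4070, z(0.179) = -0.9192, d' = 1.3262
Condition B: z(0.927) = 1.4538, z(0.062) = -1.5382, d' = 2.9920
Δd' = d'_Condition A − d'_Condition B = 1.3262 − 2.9920 = -1.6658
Condition B has the higher sensitivity.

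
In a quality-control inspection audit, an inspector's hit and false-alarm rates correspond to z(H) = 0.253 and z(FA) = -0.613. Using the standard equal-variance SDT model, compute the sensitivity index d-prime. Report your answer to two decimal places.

d-prime = 0.87

d' = z(H) − z(FA) = 0.253 − (-0.613) = 0.866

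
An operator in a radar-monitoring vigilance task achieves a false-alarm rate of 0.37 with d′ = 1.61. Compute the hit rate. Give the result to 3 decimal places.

hit rate = 0.899

z(false-alarm rate) = z(0.37) = -0.3319
z(H) = z(FA) + d' = -0.3319 + 1.61 = 1.2781
hit rate = Φ(1.2781) = 0.8994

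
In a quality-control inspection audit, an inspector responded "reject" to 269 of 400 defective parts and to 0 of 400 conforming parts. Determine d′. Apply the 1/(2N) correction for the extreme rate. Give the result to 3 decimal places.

The false-alarm rate is 0/400 = 0, so apply the 1/(2N) correction: FA → 1/(2·400) = 0.00125.
z(H) = z(0.67250) = 0.4468
z(FA) = z(0.00125) = -3.0233
d' = 0.4468 − (-3.0233) = 3.4701

d′ = 3.470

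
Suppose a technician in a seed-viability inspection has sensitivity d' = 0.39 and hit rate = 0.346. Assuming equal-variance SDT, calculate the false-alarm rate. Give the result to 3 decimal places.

z(hit rate) = z(0.346) = -0.3961
z(FA) = z(H) − d' = -0.3961 − 0.39 = -0.7861
false-alarm rate = Φ(-0.7861) = 0.2159

false-alarm rate = 0.216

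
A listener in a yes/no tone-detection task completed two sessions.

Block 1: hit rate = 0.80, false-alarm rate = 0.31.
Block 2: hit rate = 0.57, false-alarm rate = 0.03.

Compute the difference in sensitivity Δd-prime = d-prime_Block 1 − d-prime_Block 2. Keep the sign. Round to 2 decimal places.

Δd-prime = -0.72

Block 1: z(0.80) = 0.842, z(0.31) = -0.496, d' = 1.338
Block 2: z(0.57) = 0.176, z(0.03) = -1.881, d' = 2.057
Δd' = d'_Block 1 − d'_Block 2 = 1.338 − 2.057 = -0.719
Block 2 has the higher sensitivity.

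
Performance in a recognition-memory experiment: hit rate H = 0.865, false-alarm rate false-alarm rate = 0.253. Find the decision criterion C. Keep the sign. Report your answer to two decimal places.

C = -0.22

Φ⁻¹(H) = 1.1031
Φ⁻¹(FA) = -0.6651
c = −½·[z(H) + z(FA)] = −0.5 × (1.1031 + (-0.6651)) = -0.2190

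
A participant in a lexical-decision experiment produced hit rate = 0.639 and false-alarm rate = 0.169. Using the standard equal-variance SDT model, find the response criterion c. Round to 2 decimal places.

z(0.639) = 0.3558, z(0.169) = -0.9581
c = −½·[z(H) + z(FA)] = −0.5 × (0.3558 + (-0.9581)) = 0.30115

c = 0.30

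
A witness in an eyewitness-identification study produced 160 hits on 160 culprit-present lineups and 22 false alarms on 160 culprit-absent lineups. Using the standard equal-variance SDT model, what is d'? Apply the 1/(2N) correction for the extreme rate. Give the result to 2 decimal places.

The hit rate is 160/160 = 1, so apply the 1/(2N) correction: H → 1 − 1/(2·160) = 0.99687.
z(H) = z(0.99687) = 2.734
z(FA) = z(0.13750) = -1.092
d' = 2.734 − (-1.092) = 3.826

d' = 3.83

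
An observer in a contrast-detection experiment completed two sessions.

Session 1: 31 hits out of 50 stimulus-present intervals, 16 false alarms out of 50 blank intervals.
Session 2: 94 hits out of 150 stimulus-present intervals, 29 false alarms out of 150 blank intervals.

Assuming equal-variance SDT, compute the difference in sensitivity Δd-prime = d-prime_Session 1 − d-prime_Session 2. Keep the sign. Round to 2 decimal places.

Session 1: z(0.6200) = 0.305, z(0.3200) = -0.468, d' = 0.773
Session 2: z(0.6267) = 0.323, z(0.1933) = -0.866, d' = 1.189
Δd' = d'_Session 1 − d'_Session 2 = 0.773 − 1.189 = -0.416
Session 2 has the higher sensitivity.

Δd-prime = -0.42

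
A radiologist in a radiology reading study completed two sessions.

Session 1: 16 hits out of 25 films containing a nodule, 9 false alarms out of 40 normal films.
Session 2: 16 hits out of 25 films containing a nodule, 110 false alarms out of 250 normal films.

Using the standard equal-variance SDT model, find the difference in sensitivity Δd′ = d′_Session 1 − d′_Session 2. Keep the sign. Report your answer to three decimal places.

Session 1: z(0.6400) = 0.3585, z(0.2250) = -0.7554, d' = 1.1139
Session 2: z(0.6400) = 0.3585, z(0.4400) = -0.1510, d' = 0.5095
Δd' = d'_Session 1 − d'_Session 2 = 1.1139 − 0.5095 = 0.6044
Session 1 has the higher sensitivity.

Δd′ = 0.604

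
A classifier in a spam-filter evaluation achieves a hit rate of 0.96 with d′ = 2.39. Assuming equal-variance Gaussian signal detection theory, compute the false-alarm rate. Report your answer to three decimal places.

z(hit rate) = z(0.96) = 1.7507
z(FA) = z(H) − d' = 1.7507 − 2.39 = -0.6393
false-alarm rate = Φ(-0.6393) = 0.2613

false-alarm rate = 0.261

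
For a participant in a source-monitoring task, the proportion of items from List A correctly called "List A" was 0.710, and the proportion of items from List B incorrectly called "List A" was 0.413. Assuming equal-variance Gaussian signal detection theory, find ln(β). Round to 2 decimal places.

ln β = -0.13

Φ⁻¹(H) = Φ⁻¹(0.710) = 0.553
Φ⁻¹(FA) = Φ⁻¹(0.413) = -0.220
ln β = −½·[z(H)² − z(FA)²] = −0.5 × (0.306 − 0.048) = -0.129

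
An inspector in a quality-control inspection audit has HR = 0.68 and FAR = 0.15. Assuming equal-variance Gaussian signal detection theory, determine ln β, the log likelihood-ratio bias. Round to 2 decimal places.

z(0.68) = 0.468, z(0.15) = -1.036
ln β = −½·[z(H)² − z(FA)²] = −0.5 × (0.219 − 1.073) = 0.427

ln β = 0.43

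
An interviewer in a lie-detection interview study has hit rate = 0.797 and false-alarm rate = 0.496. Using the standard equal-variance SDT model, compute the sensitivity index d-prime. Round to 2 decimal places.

d-prime = 0.84

z(H) = 0.8310
z(FA) = -0.0100
d' = z(H) − z(FA) = 0.8310 − (-0.0100) = 0.8410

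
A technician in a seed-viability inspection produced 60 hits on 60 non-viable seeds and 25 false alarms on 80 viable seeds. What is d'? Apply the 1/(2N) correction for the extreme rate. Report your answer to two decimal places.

d' = 2.88

The hit rate is 60/60 = 1, so apply the 1/(2N) correction: H → 1 − 1/(2·60) = 0.99167.
z(H) = z(0.99167) = 2.394
z(FA) = z(0.31250) = -0.489
d' = 2.394 − (-0.489) = 2.883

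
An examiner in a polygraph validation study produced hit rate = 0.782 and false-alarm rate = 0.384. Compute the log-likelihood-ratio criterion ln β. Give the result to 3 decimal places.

z(H) = 0.7790
z(FA) = -0.2950
ln β = −½·[z(H)² − z(FA)²] = −0.5 × (0.6068 − 0.0870) = -0.2599

ln β = -0.260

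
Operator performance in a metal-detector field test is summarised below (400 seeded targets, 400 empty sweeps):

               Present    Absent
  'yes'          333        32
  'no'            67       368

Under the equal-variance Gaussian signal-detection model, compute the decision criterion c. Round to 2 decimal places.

c = 0.22

H = 333/400 = 0.8325
FA = 32/400 = 0.0800
Φ⁻¹(H) = 0.9641
Φ⁻¹(FA) = -1.4051
c = −½·[z(H) + z(FA)] = −0.5 × (0.9641 + (-1.4051)) = 0.2205
c > 0: the operator has a conservative response bias.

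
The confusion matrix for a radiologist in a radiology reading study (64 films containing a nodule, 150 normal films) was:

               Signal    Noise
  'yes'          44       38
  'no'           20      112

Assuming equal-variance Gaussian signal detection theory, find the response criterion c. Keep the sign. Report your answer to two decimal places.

H = 44/64 = 0.6875
FA = 38/150 = 0.2533
z(H) = z(0.6875) = 0.489
z(FA) = z(0.2533) = -0.664
c = −½·[z(H) + z(FA)] = −0.5 × (0.489 + (-0.664)) = 0.0875
c > 0: the radiologist has a conservative response bias.

c = 0.09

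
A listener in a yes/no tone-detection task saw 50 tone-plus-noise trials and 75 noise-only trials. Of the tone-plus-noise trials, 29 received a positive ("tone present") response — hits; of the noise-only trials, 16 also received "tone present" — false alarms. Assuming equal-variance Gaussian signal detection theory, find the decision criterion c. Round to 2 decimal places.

H = 29/50 = 0.5800
FA = 16/75 = 0.2133
z(H) = 0.202
z(FA) = -0.795
c = −½·[z(H) + z(FA)] = −0.5 × (0.202 + (-0.795)) = 0.2965
c > 0: the listener has a conservative response bias.

c = 0.30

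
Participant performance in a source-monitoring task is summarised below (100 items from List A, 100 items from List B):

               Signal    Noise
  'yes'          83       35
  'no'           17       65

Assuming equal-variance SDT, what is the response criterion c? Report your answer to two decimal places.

c = -0.28

H = 83/100 = 0.8300
FA = 35/100 = 0.3500
Φ⁻¹(H) = Φ⁻¹(0.8300) = 0.954
Φ⁻¹(FA) = Φ⁻¹(0.3500) = -0.385
c = −½·[z(H) + z(FA)] = −0.5 × (0.954 + (-0.385)) = -0.2845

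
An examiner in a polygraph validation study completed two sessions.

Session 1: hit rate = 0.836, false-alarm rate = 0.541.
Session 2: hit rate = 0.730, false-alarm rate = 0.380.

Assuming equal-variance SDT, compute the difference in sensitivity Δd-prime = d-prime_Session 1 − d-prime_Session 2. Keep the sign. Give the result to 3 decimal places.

Session 1: z(0.836) = 0.9782, z(0.541) = 0.1030, d' = 0.8752
Session 2: z(0.730) = 0.6128, z(0.380) = -0.3055, d' = 0.9183
Δd' = d'_Session 1 − d'_Session 2 = 0.8752 − 0.9183 = -0.0431
Session 2 has the higher sensitivity.

Δd-prime = -0.043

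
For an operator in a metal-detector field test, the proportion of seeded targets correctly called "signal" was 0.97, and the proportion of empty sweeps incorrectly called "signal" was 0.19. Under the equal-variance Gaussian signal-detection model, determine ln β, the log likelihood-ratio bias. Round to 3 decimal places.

ln β = -1.383

z(H) = z(0.97) = 1.8808
z(FA) = z(0.19) = -0.8779
ln β = −½·[z(H)² − z(FA)²] = −0.5 × (3.5374 − 0.7707) = -1.38335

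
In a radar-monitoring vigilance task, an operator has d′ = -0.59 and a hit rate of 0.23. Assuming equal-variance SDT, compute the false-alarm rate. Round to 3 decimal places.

false-alarm rate = 0.441

z(hit rate) = z(0.23) = -0.7388
z(FA) = z(H) − d' = -0.7388 − (-0.59) = -0.1488
false-alarm rate = Φ(-0.1488) = 0.4409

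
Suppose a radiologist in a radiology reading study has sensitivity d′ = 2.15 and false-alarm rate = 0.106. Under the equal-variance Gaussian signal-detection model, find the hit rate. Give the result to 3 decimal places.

hit rate = 0.816

z(false-alarm rate) = z(0.106) = -1.2481
z(H) = z(FA) + d' = -1.2481 + 2.15 = 0.9019
hit rate = Φ(0.9019) = 0.8164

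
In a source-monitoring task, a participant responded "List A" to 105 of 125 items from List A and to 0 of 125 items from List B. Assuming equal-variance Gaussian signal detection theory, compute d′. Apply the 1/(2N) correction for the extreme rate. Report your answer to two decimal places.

d′ = 3.65

The false-alarm rate is 0/125 = 0, so apply the 1/(2N) correction: FA → 1/(2·125) = 0.00400.
z(H) = z(0.84000) = 0.994
z(FA) = z(0.00400) = -2.652
d' = 0.994 − (-2.652) = 3.646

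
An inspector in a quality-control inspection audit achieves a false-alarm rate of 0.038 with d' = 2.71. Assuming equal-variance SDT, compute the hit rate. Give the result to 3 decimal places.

z(false-alarm rate) = z(0.038) = -1.7744
z(H) = z(FA) + d' = -1.7744 + 2.71 = 0.9356
hit rate = Φ(0.9356) = 0.8253

hit rate = 0.825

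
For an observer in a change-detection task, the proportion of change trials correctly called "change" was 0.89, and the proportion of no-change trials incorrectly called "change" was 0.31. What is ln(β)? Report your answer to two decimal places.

ln β = -0.63

Φ⁻¹(H) = 1.227
Φ⁻¹(FA) = -0.496
ln β = −½·[z(H)² − z(FA)²] = −0.5 × (1.506 − 0.246) = -0.630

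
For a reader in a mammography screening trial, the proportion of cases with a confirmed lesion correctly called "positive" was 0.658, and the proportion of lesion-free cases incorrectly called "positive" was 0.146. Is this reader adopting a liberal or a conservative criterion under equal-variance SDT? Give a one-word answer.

z(H) = 0.407, z(FA) = -1.054
c = −½·(z(H) + z(FA)) = 0.3235
c > 0 → conservative criterion (biased toward responding “no”).

conservative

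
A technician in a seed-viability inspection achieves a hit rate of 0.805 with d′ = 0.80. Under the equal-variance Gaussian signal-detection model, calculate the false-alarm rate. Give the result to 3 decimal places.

false-alarm rate = 0.524

z(hit rate) = z(0.805) = 0.8596
z(FA) = z(H) − d' = 0.8596 − 0.80 = 0.0596
false-alarm rate = Φ(0.0596) = 0.5238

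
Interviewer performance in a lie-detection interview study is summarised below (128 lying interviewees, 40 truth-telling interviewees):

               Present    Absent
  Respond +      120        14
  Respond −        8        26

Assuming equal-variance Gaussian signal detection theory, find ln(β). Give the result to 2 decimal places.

ln β = -1.10

H = 120/128 = 0.9375
FA = 14/40 = 0.3500
z(H) = z(0.9375) = 1.534
z(FA) = z(0.3500) = -0.385
ln β = −½·[z(H)² − z(FA)²] = −0.5 × (2.353 − 0.148) = -1.1025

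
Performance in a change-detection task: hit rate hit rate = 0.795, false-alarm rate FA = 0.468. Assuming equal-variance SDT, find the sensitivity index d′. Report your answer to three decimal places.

z(H) = 0.8239
z(FA) = -0.0803
d' = z(H) − z(FA) = 0.8239 − (-0.0803) = 0.9042

d′ = 0.904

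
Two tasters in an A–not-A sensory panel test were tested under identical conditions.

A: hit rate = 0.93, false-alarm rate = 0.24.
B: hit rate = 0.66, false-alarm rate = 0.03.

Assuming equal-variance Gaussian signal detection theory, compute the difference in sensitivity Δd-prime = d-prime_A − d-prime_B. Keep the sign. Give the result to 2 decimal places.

A: z(0.93) = 1.476, z(0.24) = -0.706, d' = 2.182
B: z(0.66) = 0.412, z(0.03) = -1.881, d' = 2.293
Δd' = d'_A − d'_B = 2.182 − 2.293 = -0.111
B has the higher sensitivity.

Δd-prime = -0.11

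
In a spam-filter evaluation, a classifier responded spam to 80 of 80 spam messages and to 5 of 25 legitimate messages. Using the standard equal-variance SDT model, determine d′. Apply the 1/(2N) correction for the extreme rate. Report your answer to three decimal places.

d′ = 3.339

The hit rate is 80/80 = 1, so apply the 1/(2N) correction: H → 1 − 1/(2·80) = 0.99375.
z(H) = z(0.99375) = 2.4977
z(FA) = z(0.20000) = -0.8416
d' = 2.4977 − (-0.8416) = 3.3393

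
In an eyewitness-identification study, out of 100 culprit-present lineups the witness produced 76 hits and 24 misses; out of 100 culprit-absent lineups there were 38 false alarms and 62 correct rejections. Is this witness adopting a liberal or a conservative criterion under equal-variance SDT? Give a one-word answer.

z(H) = 0.706, z(FA) = -0.305
c = −½·(z(H) + z(FA)) = -0.2005
c < 0 → liberal criterion (biased toward responding “yes”).

liberal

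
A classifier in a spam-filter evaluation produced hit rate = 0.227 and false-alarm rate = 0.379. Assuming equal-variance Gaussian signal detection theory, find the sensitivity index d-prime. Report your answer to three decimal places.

Φ⁻¹(0.227) = -0.7488, Φ⁻¹(0.379) = -0.3081
d' = z(H) − z(FA) = -0.7488 − (-0.3081) = -0.4407

d-prime = -0.441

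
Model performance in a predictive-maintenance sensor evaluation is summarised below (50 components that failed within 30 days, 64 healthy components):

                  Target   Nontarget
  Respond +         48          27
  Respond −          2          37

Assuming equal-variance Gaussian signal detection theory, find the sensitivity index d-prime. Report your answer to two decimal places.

H = 48/50 = 0.9600
FA = 27/64 = 0.4219
z(0.9600) = 1.7507, z(0.4219) = -0.1970
d' = z(H) − z(FA) = 1.7507 − (-0.1970) = 1.9477

d-prime = 1.95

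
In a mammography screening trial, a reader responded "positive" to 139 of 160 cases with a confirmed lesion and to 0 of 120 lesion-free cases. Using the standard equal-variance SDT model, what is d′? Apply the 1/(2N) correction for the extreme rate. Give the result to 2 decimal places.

d′ = 3.76

The false-alarm rate is 0/120 = 0, so apply the 1/(2N) correction: FA → 1/(2·120) = 0.00417.
z(H) = z(0.86875) = 1.121
z(FA) = z(0.00417) = -2.638
d' = 1.121 − (-2.638) = 3.759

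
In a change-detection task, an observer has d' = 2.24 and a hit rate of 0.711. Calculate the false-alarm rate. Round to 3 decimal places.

false-alarm rate = 0.046

z(hit rate) = z(0.711) = 0.5563
z(FA) = z(H) − d' = 0.5563 − 2.24 = -1.6837
false-alarm rate = Φ(-1.6837) = 0.0461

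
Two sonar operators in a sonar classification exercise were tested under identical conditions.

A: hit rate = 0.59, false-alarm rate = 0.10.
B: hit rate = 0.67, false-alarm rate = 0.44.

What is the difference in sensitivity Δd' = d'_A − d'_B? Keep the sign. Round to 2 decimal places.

A: z(0.59) = 0.228, z(0.10) = -1.282, d' = 1.510
B: z(0.67) = 0.440, z(0.44) = -0.151, d' = 0.591
Δd' = d'_A − d'_B = 1.510 − 0.591 = 0.919
A has the higher sensitivity.

Δd' = 0.92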